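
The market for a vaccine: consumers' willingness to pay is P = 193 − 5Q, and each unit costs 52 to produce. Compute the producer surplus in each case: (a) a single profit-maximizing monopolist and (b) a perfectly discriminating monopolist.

Monopoly: PS = 994.05; Perfect PD: PS = 1988.1

A monopolist chooses Q where MR = MC. MR = 193 − 10Q; setting this equal to 52 gives Q = 14.1 and P = 122.5.
PS = (122.5 − 52)·14.1 = 994.05.
With perfect price discrimination, output is the efficient level Q = 28.2 (where demand meets MC), but every buyer pays their willingness to pay: CS = 0 and PS = total surplus.
PS = ½·(193 − 52)·28.2 = 1988.1.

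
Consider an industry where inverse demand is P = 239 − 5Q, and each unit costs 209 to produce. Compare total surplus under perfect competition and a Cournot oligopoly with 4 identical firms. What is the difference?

Perfect competition: P = MC = 209, so 239 − 5Q = 209 and Q = 6.
CS = ½·(239 − 209)·6 = 90; PS = (209 − 209)·6 = 0; TS = 90.
Cournot with 4 identical firms: the symmetric best-response condition is 239 − 25q = 209. Each firm produces q = 1.2, total output Q = 4.8, price P = 215.
CS = ½·(239 − 215)·4.8 = 57.6; PS = (215 − 209)·4.8 = 28.8; TS = 86.4.
Change in total surplus: 86.4 − 90 = −3.6.

Total surplus falls by 3.6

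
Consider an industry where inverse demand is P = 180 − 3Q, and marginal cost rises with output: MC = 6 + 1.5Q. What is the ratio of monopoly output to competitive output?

A monopolist chooses Q where MR = MC. MR = 180 − 6Q; setting this equal to 6 + 1.5Q gives Q = 23.2 and P = 110.4.
Under competition P = MC: 180 − 3Q = 6 + 1.5Q ⇒ Q = 116/3, P = 64.
Ratio Q_m/Q_c = 23.2/(116/3) = 0.6.

Q_m/Q_c = 0.6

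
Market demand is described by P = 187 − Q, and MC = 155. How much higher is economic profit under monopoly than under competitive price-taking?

Economic profit rises by 256

Competitive firms price at marginal cost: P = 155, giving Q = 32.
Profit = (155 − 155)·32 = 0.
A monopolist chooses Q where MR = MC. MR = 187 − 2Q; setting this equal to 155 gives Q = 16 and P = 171.
Profit = (171 − 155)·16 = 256.
Change in economic profit: 256 − 0 = 256.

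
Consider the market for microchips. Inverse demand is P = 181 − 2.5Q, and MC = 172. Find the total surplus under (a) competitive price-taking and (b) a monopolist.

Under competition P = MC = 172, so Q = (181 − 172)/2.5 = 3.6.
CS = ½·(181 − 172)·3.6 = 16.2; PS = (172 − 172)·3.6 = 0; TS = 16.2.
Monopoly sets MR = MC: 181 − 5Q = 172 ⇒ Q = 1.8, P = 181 − 2.5·1.8 = 176.5.
CS = ½·(181 − 176.5)·1.8 = 4.05; PS = (176.5 − 172)·1.8 = 8.1; TS = 12.15.

Competition: TS = 16.2; Monopoly: TS = 12.15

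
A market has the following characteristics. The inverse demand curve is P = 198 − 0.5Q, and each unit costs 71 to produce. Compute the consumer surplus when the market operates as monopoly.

Monopoly sets MR = MC: 198 − Q = 71 ⇒ Q = 127, P = 198 − 0.5·127 = 134.5.
CS = ½·(198 − 134.5)·127 = 4032.25.

CS = 4032.25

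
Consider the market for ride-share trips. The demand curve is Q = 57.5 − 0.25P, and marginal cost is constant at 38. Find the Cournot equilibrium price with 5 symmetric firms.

P = 70

Inverting demand: P = 230 − 4Q.
Cournot with 5 identical firms: the symmetric best-response condition is 230 − 24q = 38. Each firm produces q = 8, total output Q = 40, price P = 70.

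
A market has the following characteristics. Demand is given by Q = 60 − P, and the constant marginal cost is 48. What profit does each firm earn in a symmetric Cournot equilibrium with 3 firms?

π_i = 9

Inverting demand: P = 60 − Q.
With 3 symmetric Cournot firms, each firm's FOC gives 60 − 4q = 48, so q = 3, Q = 3·3 = 9, and P = 51.
Each firm's profit = (51 − 48)·3 = 9.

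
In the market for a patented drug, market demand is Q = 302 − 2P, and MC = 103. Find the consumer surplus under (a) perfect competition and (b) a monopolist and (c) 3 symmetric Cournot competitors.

Inverting demand: P = 151 − 0.5Q.
Under competition P = MC = 103, so Q = (151 − 103)/0.5 = 96.
CS = ½·(151 − 103)·96 = 2304.
A monopolist chooses Q where MR = MC. MR = 151 − Q; setting this equal to 103 gives Q = 48 and P = 127.
CS = ½·(151 − 127)·48 = 576.
Cournot with 3 identical firms: the symmetric best-response condition is 151 − 2q = 103. Each firm produces q = 24, total output Q = 72, price P = 115.
CS = ½·(151 − 115)·72 = 1296.

Competition: CS = 2304; Monopoly: CS = 576; Cournot: CS = 1296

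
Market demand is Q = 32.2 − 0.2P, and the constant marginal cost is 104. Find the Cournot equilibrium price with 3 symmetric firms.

Inverting demand: P = 161 − 5Q.
Cournot with 3 identical firms: the symmetric best-response condition is 161 − 20q = 104. Each firm produces q = 2.85, total output Q = 8.55, price P = 118.25.

P = 118.25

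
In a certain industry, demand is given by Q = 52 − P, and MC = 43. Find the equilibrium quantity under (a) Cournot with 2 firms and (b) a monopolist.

Cournot: Q = 6; Monopoly: Q = 4.5

Inverting demand: P = 52 − Q.
With 2 symmetric Cournot firms, each firm's FOC gives 52 − 3q = 43, so q = 3, Q = 2·3 = 6, and P = 46.
The monopolist equates marginal revenue to marginal cost: 52 − 2Q = 43, so Q = 4.5. From demand, P = 47.5.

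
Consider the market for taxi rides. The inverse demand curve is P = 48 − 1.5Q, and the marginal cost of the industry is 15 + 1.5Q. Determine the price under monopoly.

A monopolist chooses Q where MR = MC. MR = 48 − 3Q; setting this equal to 15 + 1.5Q gives Q = 22/3 and P = 37.

P = 37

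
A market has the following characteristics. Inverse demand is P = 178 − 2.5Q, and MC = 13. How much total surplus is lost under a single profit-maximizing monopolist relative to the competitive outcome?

Competitive firms price at marginal cost: P = 13, giving Q = 66.
The monopolist equates marginal revenue to marginal cost: 178 − 5Q = 13, so Q = 33. From demand, P = 95.5.
DWL is the triangle between Q = 33 and Q = 66: ½·(66 − 33)·(95.5 − 13) = 1361.25.

DWL = 1361.25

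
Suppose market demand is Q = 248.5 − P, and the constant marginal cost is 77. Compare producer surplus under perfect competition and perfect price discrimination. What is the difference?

PS rises by 14706.125

Inverting demand: P = 248.5 − Q.
Competitive firms price at marginal cost: P = 77, giving Q = 171.5.
PS = (77 − 77)·171.5 = 0.
A perfectly discriminating monopolist sells every unit with P(Q) ≥ MC(Q), so output equals the competitive quantity Q = 171.5. Each buyer pays their reservation price, so CS = 0 and the firm captures all surplus.
PS = ½·(248.5 − 77)·171.5 = 14706.125.
Change in producer surplus: 14706.125 − 0 = 14706.125.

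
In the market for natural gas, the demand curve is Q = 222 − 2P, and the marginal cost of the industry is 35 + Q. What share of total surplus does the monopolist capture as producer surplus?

Inverting demand: P = 111 − 0.5Q.
Monopoly sets MR = MC: 111 − Q = 35 + Q ⇒ Q = 38, P = 111 − 0.5·38 = 92.
CS = ½·(111 − 92)·38 = 361.
PS = P·Q − VC(Q) = 92·38 − (35·38 + ½·1·38²) = 1444.
Share captured = PS/TS = 1444/1805 = 0.8.

PS/TS = 0.8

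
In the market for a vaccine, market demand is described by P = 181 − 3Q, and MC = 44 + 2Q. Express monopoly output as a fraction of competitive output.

Q_m/Q_c = 0.625

Monopoly sets MR = MC: 181 − 6Q = 44 + 2Q ⇒ Q = 17.125, P = 181 − 3·17.125 = 129.625.
Under competition P = MC: 181 − 3Q = 44 + 2Q ⇒ Q = 27.4, P = 98.8.
Ratio Q_m/Q_c = 17.125/27.4 = 0.625.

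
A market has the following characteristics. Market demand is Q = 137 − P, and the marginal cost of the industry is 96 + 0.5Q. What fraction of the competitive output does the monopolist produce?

Inverting demand: P = 137 − Q.
Monopoly sets MR = MC: 137 − 2Q = 96 + 0.5Q ⇒ Q = 16.4, P = 137 − 16.4 = 120.6.
Under competition P = MC: 137 − Q = 96 + 0.5Q ⇒ Q = 82/3, P = 329/3.
Ratio Q_m/Q_c = 16.4/(82/3) = 0.6.

Q_m/Q_c = 0.6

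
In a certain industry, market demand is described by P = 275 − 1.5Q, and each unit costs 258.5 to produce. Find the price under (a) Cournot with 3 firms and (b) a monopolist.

Cournot: P = 262.625; Monopoly: P = 266.75

With 3 symmetric Cournot firms, each firm's FOC gives 275 − 6q = 258.5, so q = 2.75, Q = 3·2.75 = 8.25, and P = 262.625.
A monopolist chooses Q where MR = MC. MR = 275 − 3Q; setting this equal to 258.5 gives Q = 5.5 and P = 266.75.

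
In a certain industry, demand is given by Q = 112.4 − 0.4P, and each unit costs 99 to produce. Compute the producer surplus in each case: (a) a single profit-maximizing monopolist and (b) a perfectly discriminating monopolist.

Monopoly: PS = 3312.4; Perfect PD: PS = 6624.8

Inverting demand: P = 281 − 2.5Q.
The monopolist equates marginal revenue to marginal cost: 281 − 5Q = 99, so Q = 36.4. From demand, P = 190.
PS = (190 − 99)·36.4 = 3312.4.
With perfect price discrimination, output is the efficient level Q = 72.8 (where demand meets MC), but every buyer pays their willingness to pay: CS = 0 and PS = total surplus.
PS = ½·(281 − 99)·72.8 = 6624.8.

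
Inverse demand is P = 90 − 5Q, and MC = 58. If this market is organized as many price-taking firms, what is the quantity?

Q = 6.4

Under competition P = MC = 58, so Q = (90 − 58)/5 = 6.4.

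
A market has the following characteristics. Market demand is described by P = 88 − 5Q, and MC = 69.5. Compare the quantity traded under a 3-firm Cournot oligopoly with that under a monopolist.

With 3 symmetric Cournot firms, each firm's FOC gives 88 − 20q = 69.5, so q = 0.925, Q = 3·0.925 = 2.775, and P = 74.125.
Monopoly sets MR = MC: 88 − 10Q = 69.5 ⇒ Q = 1.85, P = 88 − 5·1.85 = 78.75.

Cournot: Q = 2.775; Monopoly: Q = 1.85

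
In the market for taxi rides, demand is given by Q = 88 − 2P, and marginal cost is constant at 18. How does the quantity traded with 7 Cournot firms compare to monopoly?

Inverting demand: P = 44 − 0.5Q.
With 7 symmetric Cournot firms, each firm's FOC gives 44 − 4q = 18, so q = 6.5, Q = 7·6.5 = 45.5, and P = 21.25.
The monopolist equates marginal revenue to marginal cost: 44 − Q = 18, so Q = 26. From demand, P = 31.

Cournot: Q = 45.5; Monopoly: Q = 26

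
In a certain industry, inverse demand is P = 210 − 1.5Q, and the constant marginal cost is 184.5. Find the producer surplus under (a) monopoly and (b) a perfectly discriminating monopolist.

Monopoly: PS = 108.375; Perfect PD: PS = 216.75

The monopolist equates marginal revenue to marginal cost: 210 − 3Q = 184.5, so Q = 8.5. From demand, P = 197.25.
PS = (197.25 − 184.5)·8.5 = 108.375.
With perfect price discrimination, output is the efficient level Q = 17 (where demand meets MC), but every buyer pays their willingness to pay: CS = 0 and PS = total surplus.
PS = ½·(210 − 184.5)·17 = 216.75.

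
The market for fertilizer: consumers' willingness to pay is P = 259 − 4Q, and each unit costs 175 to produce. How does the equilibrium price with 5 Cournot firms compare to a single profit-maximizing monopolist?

Cournot: P = 189; Monopoly: P = 217

In a 5-firm Cournot equilibrium, symmetry and the first-order condition give q = (259 − 175)/(24) = 3.5. So Q = 17.5 and P = 189.
Monopoly sets MR = MC: 259 − 8Q = 175 ⇒ Q = 10.5, P = 259 − 4·10.5 = 217.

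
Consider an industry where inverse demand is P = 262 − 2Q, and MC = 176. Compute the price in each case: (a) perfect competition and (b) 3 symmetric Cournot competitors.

Competition: P = 176; Cournot: P = 197.5

Under competition P = MC = 176, so Q = (262 − 176)/2 = 43.
With 3 symmetric Cournot firms, each firm's FOC gives 262 − 8q = 176, so q = 10.75, Q = 3·10.75 = 32.25, and P = 197.5.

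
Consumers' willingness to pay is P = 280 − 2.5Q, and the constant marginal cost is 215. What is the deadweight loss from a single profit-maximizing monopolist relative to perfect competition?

DWL = 211.25

Perfect competition: P = MC = 215, so 280 − 2.5Q = 215 and Q = 26.
The monopolist equates marginal revenue to marginal cost: 280 − 5Q = 215, so Q = 13. From demand, P = 247.5.
DWL is the triangle between Q = 13 and Q = 26: ½·(26 − 13)·(247.5 − 215) = 211.25.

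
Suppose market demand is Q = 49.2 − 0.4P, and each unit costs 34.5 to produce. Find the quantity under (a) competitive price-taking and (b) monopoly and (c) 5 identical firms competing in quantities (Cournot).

Inverting demand: P = 123 − 2.5Q.
Perfect competition: P = MC = 34.5, so 123 − 2.5Q = 34.5 and Q = 35.4.
Monopoly sets MR = MC: 123 − 5Q = 34.5 ⇒ Q = 17.7, P = 123 − 2.5·17.7 = 78.75.
In a 5-firm Cournot equilibrium, symmetry and the first-order condition give q = (123 − 34.5)/(15) = 5.9. So Q = 29.5 and P = 49.25.

Competition: Q = 35.4; Monopoly: Q = 17.7; Cournot: Q = 29.5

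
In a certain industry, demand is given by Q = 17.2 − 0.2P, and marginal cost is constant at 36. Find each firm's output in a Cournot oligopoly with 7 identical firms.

q_i = 1.25

Inverting demand: P = 86 − 5Q.
With 7 symmetric Cournot firms, each firm's FOC gives 86 − 40q = 36, so q = 1.25, Q = 7·1.25 = 8.75, and P = 42.25.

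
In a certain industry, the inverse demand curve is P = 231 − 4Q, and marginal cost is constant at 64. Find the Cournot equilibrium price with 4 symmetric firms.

P = 97.4

In a 4-firm Cournot equilibrium, symmetry and the first-order condition give q = (231 − 64)/(20) = 8.35. So Q = 33.4 and P = 97.4.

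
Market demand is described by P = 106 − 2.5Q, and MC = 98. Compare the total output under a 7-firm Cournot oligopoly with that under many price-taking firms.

With 7 symmetric Cournot firms, each firm's FOC gives 106 − 20q = 98, so q = 0.4, Q = 7·0.4 = 2.8, and P = 99.
Competitive firms price at marginal cost: P = 98, giving Q = 3.2.

Cournot: Q = 2.8; Competition: Q = 3.2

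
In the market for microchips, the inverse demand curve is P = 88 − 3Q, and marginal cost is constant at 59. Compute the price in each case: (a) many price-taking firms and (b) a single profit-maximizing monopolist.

Competition: P = 59; Monopoly: P = 73.5

Competitive firms price at marginal cost: P = 59, giving Q = 29/3.
A monopolist chooses Q where MR = MC. MR = 88 − 6Q; setting this equal to 59 gives Q = 29/6 and P = 73.5.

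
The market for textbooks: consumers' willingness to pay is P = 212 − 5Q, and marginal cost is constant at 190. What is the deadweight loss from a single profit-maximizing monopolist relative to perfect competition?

DWL = 12.1

Competitive firms price at marginal cost: P = 190, giving Q = 4.4.
Monopoly sets MR = MC: 212 − 10Q = 190 ⇒ Q = 2.2, P = 212 − 5·2.2 = 201.
DWL is the triangle between Q = 2.2 and Q = 4.4: ½·(4.4 − 2.2)·(201 − 190) = 12.1.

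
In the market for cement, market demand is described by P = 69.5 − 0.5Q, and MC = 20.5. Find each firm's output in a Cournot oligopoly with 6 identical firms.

q_i = 14

In a 6-firm Cournot equilibrium, symmetry and the first-order condition give q = (69.5 − 20.5)/(3.5) = 14. So Q = 84 and P = 27.5.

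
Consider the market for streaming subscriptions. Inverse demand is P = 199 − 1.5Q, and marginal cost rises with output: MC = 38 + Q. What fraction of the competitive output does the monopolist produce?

Q_m/Q_c = 0.625

The monopolist equates marginal revenue to marginal cost: 199 − 3Q = 38 + Q, so Q = 40.25. From demand, P = 138.625.
Competitive equilibrium sets price equal to marginal cost: 199 − 1.5Q = 38 + Q, so Q = 64.4 and P = 102.4.
Ratio Q_m/Q_c = 40.25/64.4 = 0.625.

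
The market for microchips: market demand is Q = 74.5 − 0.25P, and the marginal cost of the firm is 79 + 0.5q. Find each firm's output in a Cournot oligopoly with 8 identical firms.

q_i = 6

Inverting demand: P = 298 − 4Q.
With 8 symmetric Cournot firms, each firm's FOC gives 298 − 36q = 79 + 0.5q, so q = 6, Q = 8·6 = 48, and P = 106.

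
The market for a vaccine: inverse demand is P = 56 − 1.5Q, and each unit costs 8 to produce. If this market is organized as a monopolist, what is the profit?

Profit = 384

The monopolist equates marginal revenue to marginal cost: 56 − 3Q = 8, so Q = 16. From demand, P = 32.
Profit = (32 − 8)·16 = 384.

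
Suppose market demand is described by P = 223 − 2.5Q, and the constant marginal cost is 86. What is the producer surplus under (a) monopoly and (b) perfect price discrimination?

Monopoly: PS = 1876.9; Perfect PD: PS = 3753.8

The monopolist equates marginal revenue to marginal cost: 223 − 5Q = 86, so Q = 27.4. From demand, P = 154.5.
PS = (154.5 − 86)·27.4 = 1876.9.
A perfectly discriminating monopolist sells every unit with P(Q) ≥ MC(Q), so output equals the competitive quantity Q = 54.8. Each buyer pays their reservation price, so CS = 0 and the firm captures all surplus.
PS = ½·(223 − 86)·54.8 = 3753.8.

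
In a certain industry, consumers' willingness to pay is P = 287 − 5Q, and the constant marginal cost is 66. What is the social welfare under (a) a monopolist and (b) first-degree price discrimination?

Monopoly sets MR = MC: 287 − 10Q = 66 ⇒ Q = 22.1, P = 287 − 5·22.1 = 176.5.
CS = ½·(287 − 176.5)·22.1 = 1221.025; PS = (176.5 − 66)·22.1 = 2442.05; TS = 3663.075.
Under first-degree price discrimination the firm charges each unit its demand price and produces up to where P = MC, i.e. Q = 44.2. Consumer surplus is zero; producer surplus equals total surplus.
TS = 4884.1 (equal to competitive TS).

Monopoly: TS = 3663.075; Perfect PD: TS = 4884.1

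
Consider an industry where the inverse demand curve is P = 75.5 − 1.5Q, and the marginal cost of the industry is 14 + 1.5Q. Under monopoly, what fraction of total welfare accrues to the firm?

PS/TS = 0.75

A monopolist chooses Q where MR = MC. MR = 75.5 − 3Q; setting this equal to 14 + 1.5Q gives Q = 41/3 and P = 55.
CS = ½·(75.5 − 55)·41/3 = 1681/12.
PS = P·Q − VC(Q) = 55·41/3 − (14·41/3 + ½·1.5·(41/3)²) = 420.25.
Share captured = PS/TS = 420.25/(1681/3) = 0.75.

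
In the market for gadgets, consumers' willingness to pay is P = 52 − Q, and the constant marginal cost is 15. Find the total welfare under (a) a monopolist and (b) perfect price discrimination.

Monopoly: TS = 513.375; Perfect PD: TS = 684.5

A monopolist chooses Q where MR = MC. MR = 52 − 2Q; setting this equal to 15 gives Q = 18.5 and P = 33.5.
CS = ½·(52 − 33.5)·18.5 = 171.125; PS = (33.5 − 15)·18.5 = 342.25; TS = 513.375.
With perfect price discrimination, output is the efficient level Q = 37 (where demand meets MC), but every buyer pays their willingness to pay: CS = 0 and PS = total surplus.
TS = 684.5 (equal to competitive TS).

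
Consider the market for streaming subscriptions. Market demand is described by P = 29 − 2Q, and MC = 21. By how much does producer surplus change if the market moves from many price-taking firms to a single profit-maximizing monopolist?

Competitive firms price at marginal cost: P = 21, giving Q = 4.
PS = (21 − 21)·4 = 0.
A monopolist chooses Q where MR = MC. MR = 29 − 4Q; setting this equal to 21 gives Q = 2 and P = 25.
PS = (25 − 21)·2 = 8.
Change in producer surplus: 8 − 0 = 8.

PS rises by 8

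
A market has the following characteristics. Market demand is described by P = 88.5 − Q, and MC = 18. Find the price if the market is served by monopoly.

P = 53.25

A monopolist chooses Q where MR = MC. MR = 88.5 − 2Q; setting this equal to 18 gives Q = 35.25 and P = 53.25.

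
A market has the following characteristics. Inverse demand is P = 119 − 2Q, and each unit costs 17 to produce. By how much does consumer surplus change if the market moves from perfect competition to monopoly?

Under competition P = MC = 17, so Q = (119 − 17)/2 = 51.
CS = ½·(119 − 17)·51 = 2601.
The monopolist equates marginal revenue to marginal cost: 119 − 4Q = 17, so Q = 25.5. From demand, P = 68.
CS = ½·(119 − 68)·25.5 = 650.25.
Change in consumer surplus: 650.25 − 2601 = −1950.75.

CS falls by 1950.75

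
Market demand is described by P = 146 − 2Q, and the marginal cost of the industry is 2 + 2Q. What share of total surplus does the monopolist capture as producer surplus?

PS/TS = 0.75

Monopoly sets MR = MC: 146 − 4Q = 2 + 2Q ⇒ Q = 24, P = 146 − 2·24 = 98.
CS = ½·(146 − 98)·24 = 576.
PS = P·Q − VC(Q) = 98·24 − (2·24 + ½·2·24²) = 1728.
Share captured = PS/TS = 1728/2304 = 0.75.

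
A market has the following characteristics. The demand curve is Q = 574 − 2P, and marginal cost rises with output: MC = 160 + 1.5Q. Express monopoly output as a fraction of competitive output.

Q_m/Q_c = 0.8

Inverting demand: P = 287 − 0.5Q.
The monopolist equates marginal revenue to marginal cost: 287 − Q = 160 + 1.5Q, so Q = 50.8. From demand, P = 261.6.
Competitive equilibrium sets price equal to marginal cost: 287 − 0.5Q = 160 + 1.5Q, so Q = 63.5 and P = 255.25.
Ratio Q_m/Q_c = 50.8/63.5 = 0.8.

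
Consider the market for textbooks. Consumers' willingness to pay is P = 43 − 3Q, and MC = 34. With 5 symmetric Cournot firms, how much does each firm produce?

q_i = 0.5

Cournot with 5 identical firms: the symmetric best-response condition is 43 − 18q = 34. Each firm produces q = 0.5, total output Q = 2.5, price P = 35.5.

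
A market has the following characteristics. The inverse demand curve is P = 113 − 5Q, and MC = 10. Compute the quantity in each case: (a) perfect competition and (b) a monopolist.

Competitive firms price at marginal cost: P = 10, giving Q = 20.6.
A monopolist chooses Q where MR = MC. MR = 113 − 10Q; setting this equal to 10 gives Q = 10.3 and P = 61.5.

Competition: Q = 20.6; Monopoly: Q = 10.3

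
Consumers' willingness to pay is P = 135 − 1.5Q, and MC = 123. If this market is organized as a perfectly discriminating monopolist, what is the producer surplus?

A perfectly discriminating monopolist sells every unit with P(Q) ≥ MC(Q), so output equals the competitive quantity Q = 8. Each buyer pays their reservation price, so CS = 0 and the firm captures all surplus.
PS = ½·(135 − 123)·8 = 48.

PS = 48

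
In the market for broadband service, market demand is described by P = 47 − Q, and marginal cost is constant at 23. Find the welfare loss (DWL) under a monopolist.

Perfect competition: P = MC = 23, so 47 − Q = 23 and Q = 24.
A monopolist chooses Q where MR = MC. MR = 47 − 2Q; setting this equal to 23 gives Q = 12 and P = 35.
DWL is the triangle between Q = 12 and Q = 24: ½·(24 − 12)·(35 − 23) = 72.

DWL = 72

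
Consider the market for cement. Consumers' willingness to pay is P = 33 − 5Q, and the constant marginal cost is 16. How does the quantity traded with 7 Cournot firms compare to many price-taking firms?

Cournot: Q = 2.975; Competition: Q = 3.4

Cournot with 7 identical firms: the symmetric best-response condition is 33 − 40q = 16. Each firm produces q = 0.425, total output Q = 2.975, price P = 18.125.
Perfect competition: P = MC = 16, so 33 − 5Q = 16 and Q = 3.4.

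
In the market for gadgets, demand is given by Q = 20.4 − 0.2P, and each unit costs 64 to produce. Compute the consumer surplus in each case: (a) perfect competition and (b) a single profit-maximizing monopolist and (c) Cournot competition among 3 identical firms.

Inverting demand: P = 102 − 5Q.
Competitive firms price at marginal cost: P = 64, giving Q = 7.6.
CS = ½·(102 − 64)·7.6 = 144.4.
Monopoly sets MR = MC: 102 − 10Q = 64 ⇒ Q = 3.8, P = 102 − 5·3.8 = 83.
CS = ½·(102 − 83)·3.8 = 36.1.
Cournot with 3 identical firms: the symmetric best-response condition is 102 − 20q = 64. Each firm produces q = 1.9, total output Q = 5.7, price P = 73.5.
CS = ½·(102 − 73.5)·5.7 = 81.225.

Competition: CS = 144.4; Monopoly: CS = 36.1; Cournot: CS = 81.225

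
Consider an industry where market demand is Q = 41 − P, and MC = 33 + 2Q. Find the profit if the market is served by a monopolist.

Profit = 8

Inverting demand: P = 41 − Q.
Monopoly sets MR = MC: 41 − 2Q = 33 + 2Q ⇒ Q = 2, P = 41 − 2 = 39.
Profit = 39·2 − (33·2 + ½·2·2²) = 8.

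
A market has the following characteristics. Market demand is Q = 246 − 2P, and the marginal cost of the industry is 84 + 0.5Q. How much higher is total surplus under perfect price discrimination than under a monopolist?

Total surplus rises by 84.5

Inverting demand: P = 123 − 0.5Q.
A monopolist chooses Q where MR = MC. MR = 123 − Q; setting this equal to 84 + 0.5Q gives Q = 26 and P = 110.
CS = ½·(123 − 110)·26 = 169; PS = (110·26 − 84·26 − ½·0.5·26²) = 507; TS = 676.
Under first-degree price discrimination the firm charges each unit its demand price and produces up to where P = MC, i.e. Q = 39. Consumer surplus is zero; producer surplus equals total surplus.
TS = 760.5 (equal to competitive TS).
Change in total surplus: 760.5 − 676 = 84.5.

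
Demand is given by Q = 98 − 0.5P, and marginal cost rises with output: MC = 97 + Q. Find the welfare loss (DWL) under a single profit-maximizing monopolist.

Inverting demand: P = 196 − 2Q.
Under competition P = MC: 196 − 2Q = 97 + Q ⇒ Q = 33, P = 130.
Monopoly sets MR = MC: 196 − 4Q = 97 + Q ⇒ Q = 19.8, P = 196 − 2·19.8 = 156.4.
CS = ½·(196 − 130)·33 = 1089; PS = (130·33 − 97·33 − ½·1·33²) = 544.5; TS = 1633.5.
CS = ½·(196 − 156.4)·19.8 = 392.04; PS = (156.4·19.8 − 97·19.8 − ½·1·19.8²) = 980.1; TS = 1372.14.
DWL = 1633.5 − 1372.14 = 261.36.

DWL = 261.36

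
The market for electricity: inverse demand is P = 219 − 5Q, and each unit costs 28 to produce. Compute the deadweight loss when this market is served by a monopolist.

DWL = 912.025

Under competition P = MC = 28, so Q = (219 − 28)/5 = 38.2.
Monopoly sets MR = MC: 219 − 10Q = 28 ⇒ Q = 19.1, P = 219 − 5·19.1 = 123.5.
DWL is the triangle between Q = 19.1 and Q = 38.2: ½·(38.2 − 19.1)·(123.5 − 28) = 912.025.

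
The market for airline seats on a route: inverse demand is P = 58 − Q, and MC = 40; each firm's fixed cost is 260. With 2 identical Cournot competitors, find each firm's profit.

π_i = −224

With 2 symmetric Cournot firms, each firm's FOC gives 58 − 3q = 40, so q = 6, Q = 2·6 = 12, and P = 46.
Each firm's profit = (46 − 40)·6 − 260 = −224.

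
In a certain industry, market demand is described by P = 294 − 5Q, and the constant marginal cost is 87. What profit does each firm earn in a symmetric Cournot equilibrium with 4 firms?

π_i = 342.792

With 4 symmetric Cournot firms, each firm's FOC gives 294 − 25q = 87, so q = 8.28, Q = 4·8.28 = 33.12, and P = 128.4.
Each firm's profit = (128.4 − 87)·8.28 = 342.792.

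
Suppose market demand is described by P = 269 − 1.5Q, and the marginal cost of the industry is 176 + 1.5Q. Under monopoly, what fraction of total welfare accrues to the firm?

PS/TS = 0.75

Monopoly sets MR = MC: 269 − 3Q = 176 + 1.5Q ⇒ Q = 62/3, P = 269 − 1.5·62/3 = 238.
CS = ½·(269 − 238)·62/3 = 961/3.
PS = P·Q − VC(Q) = 238·62/3 − (176·62/3 + ½·1.5·(62/3)²) = 961.
Share captured = PS/TS = 961/(3844/3) = 0.75.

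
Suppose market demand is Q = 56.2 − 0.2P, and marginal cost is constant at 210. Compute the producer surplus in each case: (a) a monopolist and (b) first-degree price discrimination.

Inverting demand: P = 281 − 5Q.
Monopoly sets MR = MC: 281 − 10Q = 210 ⇒ Q = 7.1, P = 281 − 5·7.1 = 245.5.
PS = (245.5 − 210)·7.1 = 252.05.
Under first-degree price discrimination the firm charges each unit its demand price and produces up to where P = MC, i.e. Q = 14.2. Consumer surplus is zero; producer surplus equals total surplus.
PS = ½·(281 − 210)·14.2 = 504.1.

Monopoly: PS = 252.05; Perfect PD: PS = 504.1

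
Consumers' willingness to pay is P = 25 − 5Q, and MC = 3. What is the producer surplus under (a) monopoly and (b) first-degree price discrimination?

Monopoly: PS = 24.2; Perfect PD: PS = 48.4

Monopoly sets MR = MC: 25 − 10Q = 3 ⇒ Q = 2.2, P = 25 − 5·2.2 = 14.
PS = (14 − 3)·2.2 = 24.2.
A perfectly discriminating monopolist sells every unit with P(Q) ≥ MC(Q), so output equals the competitive quantity Q = 4.4. Each buyer pays their reservation price, so CS = 0 and the firm captures all surplus.
PS = ½·(25 − 3)·4.4 = 48.4.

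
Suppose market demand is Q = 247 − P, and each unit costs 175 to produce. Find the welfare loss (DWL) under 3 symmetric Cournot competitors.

DWL = 162

Inverting demand: P = 247 − Q.
Under competition P = MC = 175, so Q = (247 − 175)/1 = 72.
With 3 symmetric Cournot firms, each firm's FOC gives 247 − 4q = 175, so q = 18, Q = 3·18 = 54, and P = 193.
DWL is the triangle between Q = 54 and Q = 72: ½·(72 − 54)·(193 − 175) = 162.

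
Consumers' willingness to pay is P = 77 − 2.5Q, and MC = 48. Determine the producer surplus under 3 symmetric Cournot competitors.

Cournot with 3 identical firms: the symmetric best-response condition is 77 − 10q = 48. Each firm produces q = 2.9, total output Q = 8.7, price P = 55.25.
PS = (55.25 − 48)·8.7 = 63.075.

PS = 63.075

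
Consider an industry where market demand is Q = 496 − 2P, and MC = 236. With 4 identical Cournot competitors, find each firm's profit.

π_i = 11.52

Inverting demand: P = 248 − 0.5Q.
With 4 symmetric Cournot firms, each firm's FOC gives 248 − 2.5q = 236, so q = 4.8, Q = 4·4.8 = 19.2, and P = 238.4.
Each firm's profit = (238.4 − 236)·4.8 = 11.52.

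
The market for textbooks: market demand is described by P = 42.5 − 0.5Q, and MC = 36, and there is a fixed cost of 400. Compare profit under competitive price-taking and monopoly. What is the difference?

Profit rises by 21.125

Under competition P = MC = 36, so Q = (42.5 − 36)/0.5 = 13.
Profit = (36 − 36)·13 − 400 = −400.
A monopolist chooses Q where MR = MC. MR = 42.5 − Q; setting this equal to 36 gives Q = 6.5 and P = 39.25.
Profit = (39.25 − 36)·6.5 − 400 = −378.875.
Change in profit: −378.875 − −400 = 21.125.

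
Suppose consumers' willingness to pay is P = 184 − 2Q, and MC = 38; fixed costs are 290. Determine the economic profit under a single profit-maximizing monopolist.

Profit = 2374.5

A monopolist chooses Q where MR = MC. MR = 184 − 4Q; setting this equal to 38 gives Q = 36.5 and P = 111.
Profit = (111 − 38)·36.5 − 290 = 2374.5.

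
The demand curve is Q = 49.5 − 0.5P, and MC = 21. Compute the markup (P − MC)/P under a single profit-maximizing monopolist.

Lerner index = 0.65

Inverting demand: P = 99 − 2Q.
A monopolist chooses Q where MR = MC. MR = 99 − 4Q; setting this equal to 21 gives Q = 19.5 and P = 60.
Lerner index = (P − MC)/P = (60 − 21)/60 = 0.65.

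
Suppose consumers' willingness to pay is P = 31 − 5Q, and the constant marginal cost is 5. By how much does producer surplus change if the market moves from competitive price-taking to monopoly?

PS rises by 33.8

Under competition P = MC = 5, so Q = (31 − 5)/5 = 5.2.
PS = (5 − 5)·5.2 = 0.
Monopoly sets MR = MC: 31 − 10Q = 5 ⇒ Q = 2.6, P = 31 − 5·2.6 = 18.
PS = (18 − 5)·2.6 = 33.8.
Change in producer surplus: 33.8 − 0 = 33.8.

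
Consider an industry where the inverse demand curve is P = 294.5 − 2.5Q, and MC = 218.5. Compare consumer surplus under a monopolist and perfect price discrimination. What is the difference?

A monopolist chooses Q where MR = MC. MR = 294.5 − 5Q; setting this equal to 218.5 gives Q = 15.2 and P = 256.5.
CS = ½·(294.5 − 256.5)·15.2 = 288.8.
With perfect price discrimination, output is the efficient level Q = 30.4 (where demand meets MC), but every buyer pays their willingness to pay: CS = 0 and PS = total surplus.
CS = 0.
Change in consumer surplus: 0 − 288.8 = −288.8.

CS falls by 288.8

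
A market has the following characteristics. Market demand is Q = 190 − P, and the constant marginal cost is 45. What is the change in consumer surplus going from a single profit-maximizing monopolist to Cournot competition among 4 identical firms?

Consumer surplus rises by 4099.875

Inverting demand: P = 190 − Q.
A monopolist chooses Q where MR = MC. MR = 190 − 2Q; setting this equal to 45 gives Q = 72.5 and P = 117.5.
CS = ½·(190 − 117.5)·72.5 = 2628.125.
In a 4-firm Cournot equilibrium, symmetry and the first-order condition give q = (190 − 45)/(5) = 29. So Q = 116 and P = 74.
CS = ½·(190 − 74)·116 = 6728.
Change in consumer surplus: 6728 − 2628.125 = 4099.875.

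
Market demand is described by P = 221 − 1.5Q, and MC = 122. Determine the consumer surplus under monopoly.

CS = 816.75

The monopolist equates marginal revenue to marginal cost: 221 − 3Q = 122, so Q = 33. From demand, P = 171.5.
CS = ½·(221 − 171.5)·33 = 816.75.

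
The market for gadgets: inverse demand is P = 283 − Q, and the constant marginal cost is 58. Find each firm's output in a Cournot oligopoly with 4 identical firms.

In a 4-firm Cournot equilibrium, symmetry and the first-order condition give q = (283 − 58)/(5) = 45. So Q = 180 and P = 103.

q_i = 45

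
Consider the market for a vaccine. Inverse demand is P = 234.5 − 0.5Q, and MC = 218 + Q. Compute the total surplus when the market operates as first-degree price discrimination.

TS = 90.75

Under first-degree price discrimination the firm charges each unit its demand price and produces up to where P = MC, i.e. Q = 11. Consumer surplus is zero; producer surplus equals total surplus.
TS = 90.75 (equal to competitive TS).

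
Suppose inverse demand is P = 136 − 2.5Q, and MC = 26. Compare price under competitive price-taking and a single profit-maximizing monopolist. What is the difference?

Under competition P = MC = 26, so Q = (136 − 26)/2.5 = 44.
A monopolist chooses Q where MR = MC. MR = 136 − 5Q; setting this equal to 26 gives Q = 22 and P = 81.
Change in price: 81 − 26 = 55.

P rises by 55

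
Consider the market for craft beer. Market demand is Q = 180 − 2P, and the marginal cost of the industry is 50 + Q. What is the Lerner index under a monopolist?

Inverting demand: P = 90 − 0.5Q.
A monopolist chooses Q where MR = MC. MR = 90 − Q; setting this equal to 50 + Q gives Q = 20 and P = 80.
Lerner index = (P − MC)/P = (80 − 70)/80 = 0.125.

Lerner index = 0.125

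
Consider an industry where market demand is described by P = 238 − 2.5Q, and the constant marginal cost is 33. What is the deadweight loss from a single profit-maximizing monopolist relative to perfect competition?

DWL = 2101.25

Under competition P = MC = 33, so Q = (238 − 33)/2.5 = 82.
The monopolist equates marginal revenue to marginal cost: 238 − 5Q = 33, so Q = 41. From demand, P = 135.5.
DWL is the triangle between Q = 41 and Q = 82: ½·(82 − 41)·(135.5 − 33) = 2101.25.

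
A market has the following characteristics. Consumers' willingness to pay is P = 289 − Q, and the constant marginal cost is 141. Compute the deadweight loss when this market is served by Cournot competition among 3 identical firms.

Under competition P = MC = 141, so Q = (289 − 141)/1 = 148.
With 3 symmetric Cournot firms, each firm's FOC gives 289 − 4q = 141, so q = 37, Q = 3·37 = 111, and P = 178.
DWL is the triangle between Q = 111 and Q = 148: ½·(148 − 111)·(178 − 141) = 684.5.

DWL = 684.5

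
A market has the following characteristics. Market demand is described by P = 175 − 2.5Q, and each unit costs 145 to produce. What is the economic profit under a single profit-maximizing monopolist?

Profit = 90

The monopolist equates marginal revenue to marginal cost: 175 − 5Q = 145, so Q = 6. From demand, P = 160.
Profit = (160 − 145)·6 = 90.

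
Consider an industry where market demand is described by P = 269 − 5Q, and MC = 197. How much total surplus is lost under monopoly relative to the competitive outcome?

Competitive firms price at marginal cost: P = 197, giving Q = 14.4.
The monopolist equates marginal revenue to marginal cost: 269 − 10Q = 197, so Q = 7.2. From demand, P = 233.
DWL is the triangle between Q = 7.2 and Q = 14.4: ½·(14.4 − 7.2)·(233 − 197) = 129.6.

DWL = 129.6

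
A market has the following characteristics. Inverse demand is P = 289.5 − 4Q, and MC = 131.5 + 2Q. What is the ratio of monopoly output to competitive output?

A monopolist chooses Q where MR = MC. MR = 289.5 − 8Q; setting this equal to 131.5 + 2Q gives Q = 15.8 and P = 226.3.
Competitive equilibrium sets price equal to marginal cost: 289.5 − 4Q = 131.5 + 2Q, so Q = 79/3 and P = 1105/6.
Ratio Q_m/Q_c = 15.8/(79/3) = 0.6.

Q_m/Q_c = 0.6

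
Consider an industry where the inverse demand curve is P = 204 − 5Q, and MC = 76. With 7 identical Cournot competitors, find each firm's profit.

π_i = 51.2

With 7 symmetric Cournot firms, each firm's FOC gives 204 − 40q = 76, so q = 3.2, Q = 7·3.2 = 22.4, and P = 92.
Each firm's profit = (92 − 76)·3.2 = 51.2.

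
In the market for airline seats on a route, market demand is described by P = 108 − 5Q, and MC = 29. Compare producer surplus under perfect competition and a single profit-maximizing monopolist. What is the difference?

PS rises by 312.05

Competitive firms price at marginal cost: P = 29, giving Q = 15.8.
PS = (29 − 29)·15.8 = 0.
The monopolist equates marginal revenue to marginal cost: 108 − 10Q = 29, so Q = 7.9. From demand, P = 68.5.
PS = (68.5 − 29)·7.9 = 312.05.
Change in producer surplus: 312.05 − 0 = 312.05.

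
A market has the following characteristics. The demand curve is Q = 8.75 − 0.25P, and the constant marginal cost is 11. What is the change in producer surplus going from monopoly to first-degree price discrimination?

Producer surplus rises by 36

Inverting demand: P = 35 − 4Q.
A monopolist chooses Q where MR = MC. MR = 35 − 8Q; setting this equal to 11 gives Q = 3 and P = 23.
PS = (23 − 11)·3 = 36.
With perfect price discrimination, output is the efficient level Q = 6 (where demand meets MC), but every buyer pays their willingness to pay: CS = 0 and PS = total surplus.
PS = ½·(35 − 11)·6 = 72.
Change in producer surplus: 72 − 36 = 36.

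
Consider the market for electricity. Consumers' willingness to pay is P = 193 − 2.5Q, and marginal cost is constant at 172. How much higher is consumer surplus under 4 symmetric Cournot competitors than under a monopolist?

Consumer surplus rises by 34.398

A monopolist chooses Q where MR = MC. MR = 193 − 5Q; setting this equal to 172 gives Q = 4.2 and P = 182.5.
CS = ½·(193 − 182.5)·4.2 = 22.05.
Cournot with 4 identical firms: the symmetric best-response condition is 193 − 12.5q = 172. Each firm produces q = 1.68, total output Q = 6.72, price P = 176.2.
CS = ½·(193 − 176.2)·6.72 = 56.448.
Change in consumer surplus: 56.448 − 22.05 = 34.398.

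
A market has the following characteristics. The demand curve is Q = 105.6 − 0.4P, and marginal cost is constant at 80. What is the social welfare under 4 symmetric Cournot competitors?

Inverting demand: P = 264 − 2.5Q.
In a 4-firm Cournot equilibrium, symmetry and the first-order condition give q = (264 − 80)/(12.5) = 14.72. So Q = 58.88 and P = 116.8.
CS = ½·(264 − 116.8)·58.88 = 4333.568; PS = (116.8 − 80)·58.88 = 2166.784; TS = 6500.352.

TS = 6500.352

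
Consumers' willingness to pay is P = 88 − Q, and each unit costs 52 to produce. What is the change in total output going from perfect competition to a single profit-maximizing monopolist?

Q falls by 18

Under competition P = MC = 52, so Q = (88 − 52)/1 = 36.
Monopoly sets MR = MC: 88 − 2Q = 52 ⇒ Q = 18, P = 88 − 18 = 70.
Change in total output: 18 − 36 = −18.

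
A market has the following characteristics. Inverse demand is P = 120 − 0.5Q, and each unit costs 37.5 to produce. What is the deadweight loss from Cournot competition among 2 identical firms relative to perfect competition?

Competitive firms price at marginal cost: P = 37.5, giving Q = 165.
With 2 symmetric Cournot firms, each firm's FOC gives 120 − 1.5q = 37.5, so q = 55, Q = 2·55 = 110, and P = 65.
DWL is the triangle between Q = 110 and Q = 165: ½·(165 − 110)·(65 − 37.5) = 756.25.

DWL = 756.25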